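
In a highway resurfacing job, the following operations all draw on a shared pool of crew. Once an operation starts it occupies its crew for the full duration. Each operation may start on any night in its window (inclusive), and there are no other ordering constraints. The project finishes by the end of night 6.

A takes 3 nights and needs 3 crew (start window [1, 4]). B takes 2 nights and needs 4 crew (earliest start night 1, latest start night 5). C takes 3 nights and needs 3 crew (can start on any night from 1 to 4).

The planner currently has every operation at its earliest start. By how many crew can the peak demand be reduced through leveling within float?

Early-start peak: n1:10  n2:10  n3:6  n4:0  n5:0  n6:0 ⇒ 10.
Leveled (A@1, B@4, C@1): n1:6  n2:6  n3:6  n4:4  n5:4  n6:0 ⇒ 6.
Reduction 10 − 6 = 4.

4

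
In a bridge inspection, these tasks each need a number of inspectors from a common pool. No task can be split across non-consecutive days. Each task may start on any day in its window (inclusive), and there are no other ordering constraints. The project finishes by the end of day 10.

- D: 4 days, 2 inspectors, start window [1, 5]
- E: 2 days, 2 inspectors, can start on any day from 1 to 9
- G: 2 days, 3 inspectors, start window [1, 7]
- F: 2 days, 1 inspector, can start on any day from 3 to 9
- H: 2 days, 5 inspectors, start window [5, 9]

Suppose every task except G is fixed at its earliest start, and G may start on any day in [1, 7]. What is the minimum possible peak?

G@1: d1:7  d2:7  d3:3  d4:3  d5:5  d6:5  d7:0  d8:0  d9:0  d10:0 → peak 7
G@2: d1:4  d2:7  d3:6  d4:3  d5:5  d6:5  d7:0  d8:0  d9:0  d10:0 → peak 7
G@3: d1:4  d2:4  d3:6  d4:6  d5:5  d6:5  d7:0  d8:0  d9:0  d10:0 → peak 6
G@4: d1:4  d2:4  d3:3  d4:6  d5:8  d6:5  d7:0  d8:0  d9:0  d10:0 → peak 8
G@5: d1:4  d2:4  d3:3  d4:3  d5:8  d6:8  d7:0  d8:0  d9:0  d10:0 → peak 8
G@6: d1:4  d2:4  d3:3  d4:3  d5:5  d6:8  d7:3  d8:0  d9:0  d10:0 → peak 8
G@7: d1:4  d2:4  d3:3  d4:3  d5:5  d6:5  d7:3  d8:3  d9:0  d10:0 → peak 5
Best is G@7, peak 5.

5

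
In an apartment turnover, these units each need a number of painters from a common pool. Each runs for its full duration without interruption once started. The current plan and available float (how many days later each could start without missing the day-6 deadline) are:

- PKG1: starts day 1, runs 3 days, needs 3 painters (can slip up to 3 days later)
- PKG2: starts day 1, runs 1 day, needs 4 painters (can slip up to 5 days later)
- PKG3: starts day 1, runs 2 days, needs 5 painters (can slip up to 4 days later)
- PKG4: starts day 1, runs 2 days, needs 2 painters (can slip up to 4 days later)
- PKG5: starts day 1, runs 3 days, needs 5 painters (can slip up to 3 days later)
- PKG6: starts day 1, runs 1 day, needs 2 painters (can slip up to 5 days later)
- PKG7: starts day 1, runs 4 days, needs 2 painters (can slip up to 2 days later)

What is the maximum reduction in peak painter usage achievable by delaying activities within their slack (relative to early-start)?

14

Early-start peak: d1:23  d2:17  d3:10  d4:2  d5:0  d6:0 ⇒ 23.
Leveled (PKG1@1, PKG2@3, PKG3@1, PKG4@4, PKG5@4, PKG6@6, PKG7@3): d1:8  d2:8  d3:9  d4:9  d5:9  d6:9 ⇒ 9.
Reduction 23 − 9 = 14.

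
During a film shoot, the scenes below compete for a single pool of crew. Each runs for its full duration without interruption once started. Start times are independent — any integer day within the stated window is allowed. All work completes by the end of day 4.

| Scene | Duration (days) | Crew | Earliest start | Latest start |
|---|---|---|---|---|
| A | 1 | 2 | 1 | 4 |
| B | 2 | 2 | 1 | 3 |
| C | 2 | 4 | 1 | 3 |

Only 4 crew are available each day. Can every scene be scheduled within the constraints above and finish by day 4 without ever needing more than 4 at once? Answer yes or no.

Schedule A@1, B@1, C@3: d1:4  d2:2  d3:4  d4:4 — peak 4 ≤ 4.

yes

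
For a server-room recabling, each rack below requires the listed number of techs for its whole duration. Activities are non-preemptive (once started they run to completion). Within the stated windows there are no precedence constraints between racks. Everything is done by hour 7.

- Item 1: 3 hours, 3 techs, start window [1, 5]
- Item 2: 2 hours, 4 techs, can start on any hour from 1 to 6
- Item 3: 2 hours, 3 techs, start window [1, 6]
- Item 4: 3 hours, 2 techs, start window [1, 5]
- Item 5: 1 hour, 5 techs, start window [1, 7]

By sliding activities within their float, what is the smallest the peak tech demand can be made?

6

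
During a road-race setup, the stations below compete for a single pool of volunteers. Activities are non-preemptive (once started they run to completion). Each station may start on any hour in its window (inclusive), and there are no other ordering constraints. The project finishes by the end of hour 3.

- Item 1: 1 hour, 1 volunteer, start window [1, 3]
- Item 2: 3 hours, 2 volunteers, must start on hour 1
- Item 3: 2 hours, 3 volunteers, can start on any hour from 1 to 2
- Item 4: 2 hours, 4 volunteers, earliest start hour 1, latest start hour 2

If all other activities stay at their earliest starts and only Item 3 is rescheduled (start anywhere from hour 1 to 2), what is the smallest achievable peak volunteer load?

9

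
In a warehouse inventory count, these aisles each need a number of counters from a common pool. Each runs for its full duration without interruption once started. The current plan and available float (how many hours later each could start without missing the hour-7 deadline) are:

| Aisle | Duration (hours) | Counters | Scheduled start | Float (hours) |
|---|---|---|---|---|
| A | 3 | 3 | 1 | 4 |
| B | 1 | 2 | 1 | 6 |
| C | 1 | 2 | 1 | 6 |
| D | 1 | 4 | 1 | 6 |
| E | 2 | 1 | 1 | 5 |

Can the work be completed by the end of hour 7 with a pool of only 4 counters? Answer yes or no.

Schedule A@1, B@4, C@4, D@5, E@1: h1:4  h2:4  h3:3  h4:4  h5:4  h6:0  h7:0 — peak 4 ≤ 4.

yes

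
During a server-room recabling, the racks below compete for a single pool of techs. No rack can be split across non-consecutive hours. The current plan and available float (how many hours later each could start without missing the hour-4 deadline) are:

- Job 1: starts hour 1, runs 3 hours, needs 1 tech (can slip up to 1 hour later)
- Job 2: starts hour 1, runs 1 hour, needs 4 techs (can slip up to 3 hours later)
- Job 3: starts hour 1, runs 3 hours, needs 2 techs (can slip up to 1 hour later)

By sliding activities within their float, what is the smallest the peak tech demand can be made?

Early-start (Job 1@1, Job 2@1, Job 3@1) gives peak 7: h1:7  h2:3  h3:3  h4:0.
Shift Job 2→4.
Schedule Job 1@1, Job 2@4, Job 3@1: h1:3  h2:3  h3:3  h4:4 — peak 4.
Total tech-hours = 13 over 4 hours ⇒ peak ≥ ⌈13/4⌉ = 4, so 4 is optimal.

4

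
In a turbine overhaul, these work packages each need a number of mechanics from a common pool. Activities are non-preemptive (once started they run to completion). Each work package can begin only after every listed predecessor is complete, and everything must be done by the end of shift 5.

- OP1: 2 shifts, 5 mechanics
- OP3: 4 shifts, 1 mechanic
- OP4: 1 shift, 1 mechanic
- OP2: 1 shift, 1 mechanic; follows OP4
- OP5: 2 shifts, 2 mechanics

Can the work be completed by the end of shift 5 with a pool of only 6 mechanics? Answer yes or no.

Schedule OP1@1, OP3@1, OP4@3, OP2@4, OP5@3: s1:6  s2:6  s3:4  s4:4  s5:0 — peak 6 ≤ 6.

yes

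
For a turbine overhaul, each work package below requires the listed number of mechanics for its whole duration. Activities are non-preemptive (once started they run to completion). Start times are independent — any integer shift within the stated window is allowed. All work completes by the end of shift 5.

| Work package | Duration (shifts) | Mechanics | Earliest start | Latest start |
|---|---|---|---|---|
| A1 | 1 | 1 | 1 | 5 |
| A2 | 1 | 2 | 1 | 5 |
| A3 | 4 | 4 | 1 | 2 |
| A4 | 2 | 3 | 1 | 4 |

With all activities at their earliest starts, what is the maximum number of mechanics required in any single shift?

Early-start schedule: A1@1, A2@1, A3@1, A4@1.
Load per shift: shift 1: 10, shift 2: 7, shift 3: 4, shift 4: 4, shift 5: 0.
Peak is 10.

10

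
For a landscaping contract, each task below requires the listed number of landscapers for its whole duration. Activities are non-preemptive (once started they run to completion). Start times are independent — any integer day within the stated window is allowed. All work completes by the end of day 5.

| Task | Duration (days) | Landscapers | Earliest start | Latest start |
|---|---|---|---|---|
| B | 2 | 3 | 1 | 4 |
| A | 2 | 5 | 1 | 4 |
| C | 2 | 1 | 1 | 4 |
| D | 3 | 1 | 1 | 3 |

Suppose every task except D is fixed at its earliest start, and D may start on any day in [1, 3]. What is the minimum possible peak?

9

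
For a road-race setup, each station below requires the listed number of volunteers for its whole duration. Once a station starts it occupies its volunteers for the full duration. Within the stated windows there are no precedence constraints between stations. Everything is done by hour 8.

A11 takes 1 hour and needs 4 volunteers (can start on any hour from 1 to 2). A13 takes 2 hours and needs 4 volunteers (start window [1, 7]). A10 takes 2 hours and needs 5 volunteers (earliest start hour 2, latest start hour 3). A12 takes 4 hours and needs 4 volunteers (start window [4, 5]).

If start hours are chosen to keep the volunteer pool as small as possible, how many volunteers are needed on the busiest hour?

8

Early-start (A11@1, A13@1, A10@2, A12@4) gives peak 9: h1:8  h2:9  h3:5  h4:4  h5:4  h6:4  h7:4  h8:0.
Shift A10→3, A12→5.
Schedule A11@1, A13@1, A10@3, A12@5: h1:8  h2:4  h3:5  h4:5  h5:4  h6:4  h7:4  h8:4 — peak 8.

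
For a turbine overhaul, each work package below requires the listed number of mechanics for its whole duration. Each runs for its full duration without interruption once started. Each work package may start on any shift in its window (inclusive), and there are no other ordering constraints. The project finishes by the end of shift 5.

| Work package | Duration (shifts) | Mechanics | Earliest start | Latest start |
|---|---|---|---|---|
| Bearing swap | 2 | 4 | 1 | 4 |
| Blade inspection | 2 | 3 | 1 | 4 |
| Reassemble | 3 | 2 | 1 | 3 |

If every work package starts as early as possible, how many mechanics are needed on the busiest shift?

9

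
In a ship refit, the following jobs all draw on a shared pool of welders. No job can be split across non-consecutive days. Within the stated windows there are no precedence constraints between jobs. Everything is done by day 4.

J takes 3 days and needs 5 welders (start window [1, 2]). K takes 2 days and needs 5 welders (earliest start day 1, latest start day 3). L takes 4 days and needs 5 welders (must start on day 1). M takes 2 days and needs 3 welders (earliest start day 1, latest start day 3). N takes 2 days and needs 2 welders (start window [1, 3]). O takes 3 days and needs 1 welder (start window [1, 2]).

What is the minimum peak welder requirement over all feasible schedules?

Early-start (J@1, K@1, L@1, M@1, N@1, O@1) gives peak 21: d1:21  d2:21  d3:11  d4:5.
Shift M→3, N→3.
Schedule J@1, K@1, L@1, M@3, N@3, O@1: d1:16  d2:16  d3:16  d4:10 — peak 16.

16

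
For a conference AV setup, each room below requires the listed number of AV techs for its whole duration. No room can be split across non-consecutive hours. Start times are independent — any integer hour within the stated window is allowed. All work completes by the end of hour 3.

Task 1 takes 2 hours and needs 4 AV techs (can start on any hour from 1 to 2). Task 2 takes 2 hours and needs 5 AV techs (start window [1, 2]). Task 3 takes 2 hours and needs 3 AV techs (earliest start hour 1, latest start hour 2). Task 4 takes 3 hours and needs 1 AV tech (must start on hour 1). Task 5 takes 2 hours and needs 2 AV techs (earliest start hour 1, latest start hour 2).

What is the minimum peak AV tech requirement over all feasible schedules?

15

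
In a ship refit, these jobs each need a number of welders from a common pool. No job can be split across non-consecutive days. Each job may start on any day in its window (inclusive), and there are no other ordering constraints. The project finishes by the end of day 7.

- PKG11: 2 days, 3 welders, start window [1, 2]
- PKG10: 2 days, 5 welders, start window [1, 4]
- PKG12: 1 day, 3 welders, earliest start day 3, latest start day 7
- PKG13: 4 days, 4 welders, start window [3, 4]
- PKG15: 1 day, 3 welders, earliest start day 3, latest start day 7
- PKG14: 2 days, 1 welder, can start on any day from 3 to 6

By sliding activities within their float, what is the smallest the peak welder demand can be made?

Early-start (PKG11@1, PKG10@1, PKG12@3, PKG13@3, PKG15@3, PKG14@3) gives peak 11: d1:8  d2:8  d3:11  d4:5  d5:4  d6:4  d7:0.
Shift PKG15→4.
Schedule PKG11@1, PKG10@1, PKG12@3, PKG13@3, PKG15@4, PKG14@3: d1:8  d2:8  d3:8  d4:8  d5:4  d6:4  d7:0 — peak 8.

8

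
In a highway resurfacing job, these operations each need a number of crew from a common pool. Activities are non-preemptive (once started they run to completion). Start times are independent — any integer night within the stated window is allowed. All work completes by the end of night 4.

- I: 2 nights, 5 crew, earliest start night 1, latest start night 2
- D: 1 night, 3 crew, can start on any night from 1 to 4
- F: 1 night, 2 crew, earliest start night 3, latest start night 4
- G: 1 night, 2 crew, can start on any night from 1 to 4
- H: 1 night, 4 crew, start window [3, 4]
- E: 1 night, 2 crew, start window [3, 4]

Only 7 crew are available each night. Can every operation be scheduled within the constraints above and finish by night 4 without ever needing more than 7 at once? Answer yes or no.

yes

Schedule I@1, D@3, F@3, G@1, H@4, E@3: n1:7  n2:5  n3:7  n4:4 — peak 7 ≤ 7.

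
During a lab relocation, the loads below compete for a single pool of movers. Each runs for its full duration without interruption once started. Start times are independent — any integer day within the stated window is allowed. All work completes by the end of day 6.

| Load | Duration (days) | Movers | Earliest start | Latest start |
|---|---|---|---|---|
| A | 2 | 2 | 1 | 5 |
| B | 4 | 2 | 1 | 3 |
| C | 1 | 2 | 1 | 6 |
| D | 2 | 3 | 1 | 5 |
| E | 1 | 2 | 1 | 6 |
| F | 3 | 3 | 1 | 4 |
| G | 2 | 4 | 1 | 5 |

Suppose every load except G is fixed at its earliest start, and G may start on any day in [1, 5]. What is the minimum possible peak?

G@1: d1:18  d2:14  d3:5  d4:2  d5:0  d6:0 → peak 18
G@2: d1:14  d2:14  d3:9  d4:2  d5:0  d6:0 → peak 14
G@3: d1:14  d2:10  d3:9  d4:6  d5:0  d6:0 → peak 14
G@4: d1:14  d2:10  d3:5  d4:6  d5:4  d6:0 → peak 14
G@5: d1:14  d2:10  d3:5  d4:2  d5:4  d6:4 → peak 14
Best is G@2, peak 14.

14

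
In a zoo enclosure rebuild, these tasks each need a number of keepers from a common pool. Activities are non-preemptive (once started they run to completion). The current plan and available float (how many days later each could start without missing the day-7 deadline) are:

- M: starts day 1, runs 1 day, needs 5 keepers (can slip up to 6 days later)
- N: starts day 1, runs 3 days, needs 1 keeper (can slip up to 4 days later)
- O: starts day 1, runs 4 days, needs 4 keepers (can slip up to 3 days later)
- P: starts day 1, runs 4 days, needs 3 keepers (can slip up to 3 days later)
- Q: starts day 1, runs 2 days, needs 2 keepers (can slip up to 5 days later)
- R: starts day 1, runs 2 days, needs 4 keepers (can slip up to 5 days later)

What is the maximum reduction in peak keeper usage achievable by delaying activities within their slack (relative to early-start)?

Early-start peak: d1:19  d2:14  d3:8  d4:7  d5:0  d6:0  d7:0 ⇒ 19.
Leveled (M@1, N@1, O@2, P@4, Q@2, R@6): d1:6  d2:7  d3:7  d4:7  d5:7  d6:7  d7:7 ⇒ 7.
Reduction 19 − 7 = 12.

12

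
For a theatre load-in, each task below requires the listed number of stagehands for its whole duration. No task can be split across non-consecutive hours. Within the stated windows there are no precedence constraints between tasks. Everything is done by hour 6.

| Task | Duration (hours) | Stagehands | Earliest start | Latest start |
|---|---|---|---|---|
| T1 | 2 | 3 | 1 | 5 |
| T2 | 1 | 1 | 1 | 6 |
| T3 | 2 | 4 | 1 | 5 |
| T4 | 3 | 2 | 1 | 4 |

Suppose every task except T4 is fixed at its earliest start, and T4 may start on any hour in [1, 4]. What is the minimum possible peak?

8

T4@1: h1:10  h2:9  h3:2  h4:0  h5:0  h6:0 → peak 10
T4@2: h1:8  h2:9  h3:2  h4:2  h5:0  h6:0 → peak 9
T4@3: h1:8  h2:7  h3:2  h4:2  h5:2  h6:0 → peak 8
T4@4: h1:8  h2:7  h3:0  h4:2  h5:2  h6:2 → peak 8
Best is T4@3, peak 8.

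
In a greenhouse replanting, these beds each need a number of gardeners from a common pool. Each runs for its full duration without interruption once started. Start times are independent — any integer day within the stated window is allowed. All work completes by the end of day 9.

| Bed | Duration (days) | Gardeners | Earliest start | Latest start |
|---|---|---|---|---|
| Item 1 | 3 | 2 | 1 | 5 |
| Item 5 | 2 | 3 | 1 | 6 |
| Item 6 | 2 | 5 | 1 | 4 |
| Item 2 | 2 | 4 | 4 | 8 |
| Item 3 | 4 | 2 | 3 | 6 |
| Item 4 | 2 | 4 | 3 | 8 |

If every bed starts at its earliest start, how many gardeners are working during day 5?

At early start, day 5 has: Item 2, Item 3.
Demand: 4 + 2 = 6.

6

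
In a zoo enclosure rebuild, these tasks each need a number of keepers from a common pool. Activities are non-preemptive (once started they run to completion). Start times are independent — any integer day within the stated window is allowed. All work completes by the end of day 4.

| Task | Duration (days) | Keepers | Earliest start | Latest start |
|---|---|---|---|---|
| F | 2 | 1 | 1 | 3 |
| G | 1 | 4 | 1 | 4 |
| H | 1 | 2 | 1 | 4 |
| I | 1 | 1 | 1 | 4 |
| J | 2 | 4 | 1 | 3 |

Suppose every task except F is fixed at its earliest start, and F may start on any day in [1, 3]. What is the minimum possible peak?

11

F@1: d1:12  d2:5  d3:0  d4:0 → peak 12
F@2: d1:11  d2:5  d3:1  d4:0 → peak 11
F@3: d1:11  d2:4  d3:1  d4:1 → peak 11
Best is F@2, peak 11.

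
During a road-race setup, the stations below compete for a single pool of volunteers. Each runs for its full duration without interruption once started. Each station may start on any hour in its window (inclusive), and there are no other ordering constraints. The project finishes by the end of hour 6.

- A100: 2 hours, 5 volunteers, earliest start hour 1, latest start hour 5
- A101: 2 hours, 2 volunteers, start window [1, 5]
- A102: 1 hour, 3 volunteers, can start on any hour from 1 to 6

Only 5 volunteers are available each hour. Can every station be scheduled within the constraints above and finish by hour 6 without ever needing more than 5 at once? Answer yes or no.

yes

Schedule A100@1, A101@3, A102@3: h1:5  h2:5  h3:5  h4:2  h5:0  h6:0 — peak 5 ≤ 5.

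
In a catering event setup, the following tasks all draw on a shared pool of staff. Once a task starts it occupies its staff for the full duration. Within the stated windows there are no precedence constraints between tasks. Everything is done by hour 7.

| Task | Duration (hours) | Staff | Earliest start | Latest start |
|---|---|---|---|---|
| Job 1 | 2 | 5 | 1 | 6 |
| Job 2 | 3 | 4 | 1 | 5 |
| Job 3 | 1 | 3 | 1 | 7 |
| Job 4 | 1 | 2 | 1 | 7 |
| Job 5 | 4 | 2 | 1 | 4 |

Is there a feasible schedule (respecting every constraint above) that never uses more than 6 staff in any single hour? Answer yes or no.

Schedule Job 1@1, Job 2@3, Job 3@6, Job 4@3, Job 5@4: h1:5  h2:5  h3:6  h4:6  h5:6  h6:5  h7:2 — peak 6 ≤ 6.

yes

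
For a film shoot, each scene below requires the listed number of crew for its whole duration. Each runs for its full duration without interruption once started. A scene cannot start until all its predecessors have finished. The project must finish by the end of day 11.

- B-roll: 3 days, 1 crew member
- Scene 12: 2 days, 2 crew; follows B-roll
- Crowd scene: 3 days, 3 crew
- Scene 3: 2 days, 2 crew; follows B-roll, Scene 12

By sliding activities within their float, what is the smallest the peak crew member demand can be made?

3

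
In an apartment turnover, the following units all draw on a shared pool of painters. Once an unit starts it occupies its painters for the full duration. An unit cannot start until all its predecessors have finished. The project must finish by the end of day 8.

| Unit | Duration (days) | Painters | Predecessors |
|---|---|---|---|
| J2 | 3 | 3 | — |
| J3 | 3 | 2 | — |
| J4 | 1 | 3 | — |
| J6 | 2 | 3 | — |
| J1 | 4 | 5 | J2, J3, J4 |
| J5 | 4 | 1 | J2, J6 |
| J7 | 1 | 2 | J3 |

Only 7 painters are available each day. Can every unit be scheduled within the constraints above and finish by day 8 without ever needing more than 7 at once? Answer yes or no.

no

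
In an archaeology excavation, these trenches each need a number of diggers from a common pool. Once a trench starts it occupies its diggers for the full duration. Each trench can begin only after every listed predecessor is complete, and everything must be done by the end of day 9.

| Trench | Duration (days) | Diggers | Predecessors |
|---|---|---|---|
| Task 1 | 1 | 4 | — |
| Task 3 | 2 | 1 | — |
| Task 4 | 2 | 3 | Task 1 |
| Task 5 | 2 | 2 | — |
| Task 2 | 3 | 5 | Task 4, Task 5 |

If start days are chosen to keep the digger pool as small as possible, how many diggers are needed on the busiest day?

Early-start (Task 1@1, Task 3@1, Task 4@2, Task 5@1, Task 2@4) gives peak 7: d1:7  d2:6  d3:3  d4:5  d5:5  d6:5  d7:0  d8:0  d9:0.
Shift Task 5→3, Task 2→5.
Schedule Task 1@1, Task 3@1, Task 4@2, Task 5@3, Task 2@5: d1:5  d2:4  d3:5  d4:2  d5:5  d6:5  d7:5  d8:0  d9:0 — peak 5.

5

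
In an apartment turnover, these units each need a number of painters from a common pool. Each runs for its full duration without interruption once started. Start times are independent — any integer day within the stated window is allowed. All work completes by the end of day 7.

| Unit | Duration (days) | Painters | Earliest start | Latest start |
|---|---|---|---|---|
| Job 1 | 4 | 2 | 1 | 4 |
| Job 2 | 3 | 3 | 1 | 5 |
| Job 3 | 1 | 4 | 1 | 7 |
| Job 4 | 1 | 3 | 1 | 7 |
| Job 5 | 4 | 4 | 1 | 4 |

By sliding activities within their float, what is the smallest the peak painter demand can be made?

7

Early-start (Job 1@1, Job 2@1, Job 3@1, Job 4@1, Job 5@1) gives peak 16: d1:16  d2:9  d3:9  d4:6  d5:0  d6:0  d7:0.
Shift Job 2→5, Job 4→2, Job 5→3.
Schedule Job 1@1, Job 2@5, Job 3@1, Job 4@2, Job 5@3: d1:6  d2:5  d3:6  d4:6  d5:7  d6:7  d7:3 — peak 7.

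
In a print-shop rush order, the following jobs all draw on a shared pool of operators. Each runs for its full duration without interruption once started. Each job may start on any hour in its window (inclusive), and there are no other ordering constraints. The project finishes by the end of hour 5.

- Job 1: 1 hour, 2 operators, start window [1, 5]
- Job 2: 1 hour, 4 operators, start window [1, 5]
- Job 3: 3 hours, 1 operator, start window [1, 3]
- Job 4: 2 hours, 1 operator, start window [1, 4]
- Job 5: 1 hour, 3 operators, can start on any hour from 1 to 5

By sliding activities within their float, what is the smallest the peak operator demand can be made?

Early-start (Job 1@1, Job 2@1, Job 3@1, Job 4@1, Job 5@1) gives peak 11: h1:11  h2:2  h3:1  h4:0  h5:0.
Shift Job 2→2, Job 3→3, Job 4→3, Job 5→5.
Schedule Job 1@1, Job 2@2, Job 3@3, Job 4@3, Job 5@5: h1:2  h2:4  h3:2  h4:2  h5:4 — peak 4.

4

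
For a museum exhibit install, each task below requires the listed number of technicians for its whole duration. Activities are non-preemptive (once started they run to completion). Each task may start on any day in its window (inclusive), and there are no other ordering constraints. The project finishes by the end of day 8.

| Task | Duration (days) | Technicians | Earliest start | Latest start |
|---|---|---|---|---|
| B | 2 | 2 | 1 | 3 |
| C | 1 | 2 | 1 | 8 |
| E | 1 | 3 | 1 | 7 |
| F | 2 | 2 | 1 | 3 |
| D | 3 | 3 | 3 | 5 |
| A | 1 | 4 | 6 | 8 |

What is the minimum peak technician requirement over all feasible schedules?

4

Early-start (B@1, C@1, E@1, F@1, D@3, A@6) gives peak 9: d1:9  d2:4  d3:3  d4:3  d5:3  d6:4  d7:0  d8:0.
Shift E→4, F→2, D→5, A→8.
Schedule B@1, C@1, E@4, F@2, D@5, A@8: d1:4  d2:4  d3:2  d4:3  d5:3  d6:3  d7:3  d8:4 — peak 4.
Total technician-days = 26 over 8 days ⇒ peak ≥ ⌈26/8⌉ = 4, so 4 is optimal.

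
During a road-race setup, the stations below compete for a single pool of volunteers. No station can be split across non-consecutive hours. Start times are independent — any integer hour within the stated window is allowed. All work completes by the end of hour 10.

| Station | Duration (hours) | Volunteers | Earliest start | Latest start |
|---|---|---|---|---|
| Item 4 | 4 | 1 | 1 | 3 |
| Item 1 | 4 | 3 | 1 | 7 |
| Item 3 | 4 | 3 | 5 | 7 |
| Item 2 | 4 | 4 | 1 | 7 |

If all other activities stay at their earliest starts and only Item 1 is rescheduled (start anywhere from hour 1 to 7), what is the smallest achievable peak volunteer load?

6

Item 1@1: h1:8  h2:8  h3:8  h4:8  h5:3  h6:3  h7:3  h8:3  h9:0  h10:0 → peak 8
Item 1@2: h1:5  h2:8  h3:8  h4:8  h5:6  h6:3  h7:3  h8:3  h9:0  h10:0 → peak 8
Item 1@3: h1:5  h2:5  h3:8  h4:8  h5:6  h6:6  h7:3  h8:3  h9:0  h10:0 → peak 8
Item 1@4: h1:5  h2:5  h3:5  h4:8  h5:6  h6:6  h7:6  h8:3  h9:0  h10:0 → peak 8
Item 1@5: h1:5  h2:5  h3:5  h4:5  h5:6  h6:6  h7:6  h8:6  h9:0  h10:0 → peak 6
Item 1@6: h1:5  h2:5  h3:5  h4:5  h5:3  h6:6  h7:6  h8:6  h9:3  h10:0 → peak 6
Item 1@7: h1:5  h2:5  h3:5  h4:5  h5:3  h6:3  h7:6  h8:6  h9:3  h10:3 → peak 6
Best is Item 1@5, peak 6.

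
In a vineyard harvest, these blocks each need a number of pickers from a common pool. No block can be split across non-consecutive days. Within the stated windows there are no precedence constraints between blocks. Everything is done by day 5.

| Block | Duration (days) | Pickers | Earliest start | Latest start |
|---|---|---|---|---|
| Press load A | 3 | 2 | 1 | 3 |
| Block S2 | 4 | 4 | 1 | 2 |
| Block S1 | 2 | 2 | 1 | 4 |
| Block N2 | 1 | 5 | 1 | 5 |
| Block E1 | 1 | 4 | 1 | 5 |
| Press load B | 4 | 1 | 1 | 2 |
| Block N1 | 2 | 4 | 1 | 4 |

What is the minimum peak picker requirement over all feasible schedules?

10

Early-start (Press load A@1, Block S2@1, Block S1@1, Block N2@1, Block E1@1, Press load B@1, Block N1@1) gives peak 22: d1:22  d2:13  d3:7  d4:5  d5:0.
Shift Block S1→2, Block N2→5, Press load B→2, Block N1→4.
Schedule Press load A@1, Block S2@1, Block S1@2, Block N2@5, Block E1@1, Press load B@2, Block N1@4: d1:10  d2:9  d3:9  d4:9  d5:10 — peak 10.
Total picker-days = 47 over 5 days ⇒ peak ≥ ⌈47/5⌉ = 10, so 10 is optimal.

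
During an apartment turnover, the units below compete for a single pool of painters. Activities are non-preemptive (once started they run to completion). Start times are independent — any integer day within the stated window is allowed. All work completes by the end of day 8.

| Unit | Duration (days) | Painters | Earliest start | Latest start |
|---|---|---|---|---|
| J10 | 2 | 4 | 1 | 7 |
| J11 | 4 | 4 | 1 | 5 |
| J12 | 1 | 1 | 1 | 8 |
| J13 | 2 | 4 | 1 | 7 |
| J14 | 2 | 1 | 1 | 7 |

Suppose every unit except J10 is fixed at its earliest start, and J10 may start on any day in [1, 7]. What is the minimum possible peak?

10

J10@1: d1:14  d2:13  d3:4  d4:4  d5:0  d6:0  d7:0  d8:0 → peak 14
J10@2: d1:10  d2:13  d3:8  d4:4  d5:0  d6:0  d7:0  d8:0 → peak 13
J10@3: d1:10  d2:9  d3:8  d4:8  d5:0  d6:0  d7:0  d8:0 → peak 10
J10@4: d1:10  d2:9  d3:4  d4:8  d5:4  d6:0  d7:0  d8:0 → peak 10
J10@5: d1:10  d2:9  d3:4  d4:4  d5:4  d6:4  d7:0  d8:0 → peak 10
J10@6: d1:10  d2:9  d3:4  d4:4  d5:0  d6:4  d7:4  d8:0 → peak 10
J10@7: d1:10  d2:9  d3:4  d4:4  d5:0  d6:0  d7:4  d8:4 → peak 10
Best is J10@3, peak 10.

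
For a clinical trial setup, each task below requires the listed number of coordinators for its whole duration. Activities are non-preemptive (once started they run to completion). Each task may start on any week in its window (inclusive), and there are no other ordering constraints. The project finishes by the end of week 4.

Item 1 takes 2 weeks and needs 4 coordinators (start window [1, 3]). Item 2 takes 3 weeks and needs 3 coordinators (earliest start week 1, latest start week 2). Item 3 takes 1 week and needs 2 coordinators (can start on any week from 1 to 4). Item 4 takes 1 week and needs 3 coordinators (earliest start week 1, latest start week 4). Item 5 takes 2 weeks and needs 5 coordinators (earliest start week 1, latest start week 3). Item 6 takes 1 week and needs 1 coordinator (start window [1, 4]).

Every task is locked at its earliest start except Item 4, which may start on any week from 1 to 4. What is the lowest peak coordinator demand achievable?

15

Item 4@1: w1:18  w2:12  w3:3  w4:0 → peak 18
Item 4@2: w1:15  w2:15  w3:3  w4:0 → peak 15
Item 4@3: w1:15  w2:12  w3:6  w4:0 → peak 15
Item 4@4: w1:15  w2:12  w3:3  w4:3 → peak 15
Best is Item 4@2, peak 15.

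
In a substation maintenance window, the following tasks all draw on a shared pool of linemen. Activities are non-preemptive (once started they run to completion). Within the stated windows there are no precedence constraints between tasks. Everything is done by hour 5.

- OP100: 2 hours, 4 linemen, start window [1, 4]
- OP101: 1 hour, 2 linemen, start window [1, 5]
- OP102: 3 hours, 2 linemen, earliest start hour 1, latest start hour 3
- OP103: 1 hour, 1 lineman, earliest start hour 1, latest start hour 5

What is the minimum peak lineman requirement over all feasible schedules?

Early-start (OP100@1, OP101@1, OP102@1, OP103@1) gives peak 9: h1:9  h2:6  h3:2  h4:0  h5:0.
Shift OP101→3, OP102→3, OP103→4.
Schedule OP100@1, OP101@3, OP102@3, OP103@4: h1:4  h2:4  h3:4  h4:3  h5:2 — peak 4.
Total lineman-hours = 17 over 5 hours ⇒ peak ≥ ⌈17/5⌉ = 4, so 4 is optimal.

4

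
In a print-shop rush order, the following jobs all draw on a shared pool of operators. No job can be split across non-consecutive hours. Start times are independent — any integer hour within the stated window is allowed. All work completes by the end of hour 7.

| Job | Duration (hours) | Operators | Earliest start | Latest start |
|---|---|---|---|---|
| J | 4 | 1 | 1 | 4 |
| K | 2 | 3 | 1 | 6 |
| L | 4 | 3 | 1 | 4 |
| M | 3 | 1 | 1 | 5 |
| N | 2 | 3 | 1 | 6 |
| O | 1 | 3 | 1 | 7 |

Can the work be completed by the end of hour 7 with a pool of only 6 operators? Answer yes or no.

Schedule J@1, K@1, L@3, M@1, N@5, O@7: h1:5  h2:5  h3:5  h4:4  h5:6  h6:6  h7:3 — peak 6 ≤ 6.

yes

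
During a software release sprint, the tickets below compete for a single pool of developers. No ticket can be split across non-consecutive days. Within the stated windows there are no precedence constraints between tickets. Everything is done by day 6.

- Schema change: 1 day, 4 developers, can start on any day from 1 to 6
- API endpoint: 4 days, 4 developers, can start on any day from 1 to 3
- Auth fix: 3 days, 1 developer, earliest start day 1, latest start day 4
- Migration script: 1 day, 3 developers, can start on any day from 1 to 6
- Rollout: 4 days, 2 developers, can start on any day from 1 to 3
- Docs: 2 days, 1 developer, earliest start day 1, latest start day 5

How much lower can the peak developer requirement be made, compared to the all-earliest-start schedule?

Early-start peak: d1:15  d2:8  d3:7  d4:6  d5:0  d6:0 ⇒ 15.
Leveled (Schema change@1, API endpoint@2, Auth fix@1, Migration script@6, Rollout@1, Docs@4): d1:7  d2:7  d3:7  d4:7  d5:5  d6:3 ⇒ 7.
Reduction 15 − 7 = 8.

8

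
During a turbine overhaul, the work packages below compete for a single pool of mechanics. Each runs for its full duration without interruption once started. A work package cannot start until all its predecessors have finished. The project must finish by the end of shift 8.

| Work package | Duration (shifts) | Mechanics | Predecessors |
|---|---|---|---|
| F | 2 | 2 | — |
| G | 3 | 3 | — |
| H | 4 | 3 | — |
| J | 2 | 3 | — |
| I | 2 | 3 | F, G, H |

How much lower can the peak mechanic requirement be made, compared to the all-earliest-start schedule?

Early-start peak: s1:11  s2:11  s3:6  s4:3  s5:3  s6:3  s7:0  s8:0 ⇒ 11.
Leveled (F@1, G@1, H@3, J@4, I@7): s1:5  s2:5  s3:6  s4:6  s5:6  s6:3  s7:3  s8:3 ⇒ 6.
Reduction 11 − 6 = 5.

5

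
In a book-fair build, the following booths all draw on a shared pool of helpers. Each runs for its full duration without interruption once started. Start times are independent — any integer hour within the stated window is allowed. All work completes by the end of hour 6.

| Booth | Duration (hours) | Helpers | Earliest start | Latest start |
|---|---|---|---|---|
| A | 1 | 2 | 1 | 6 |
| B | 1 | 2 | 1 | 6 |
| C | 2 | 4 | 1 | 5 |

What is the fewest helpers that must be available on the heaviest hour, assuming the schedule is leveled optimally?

Early-start (A@1, B@1, C@1) gives peak 8: h1:8  h2:4  h3:0  h4:0  h5:0  h6:0.
Shift C→2.
Schedule A@1, B@1, C@2: h1:4  h2:4  h3:4  h4:0  h5:0  h6:0 — peak 4.

4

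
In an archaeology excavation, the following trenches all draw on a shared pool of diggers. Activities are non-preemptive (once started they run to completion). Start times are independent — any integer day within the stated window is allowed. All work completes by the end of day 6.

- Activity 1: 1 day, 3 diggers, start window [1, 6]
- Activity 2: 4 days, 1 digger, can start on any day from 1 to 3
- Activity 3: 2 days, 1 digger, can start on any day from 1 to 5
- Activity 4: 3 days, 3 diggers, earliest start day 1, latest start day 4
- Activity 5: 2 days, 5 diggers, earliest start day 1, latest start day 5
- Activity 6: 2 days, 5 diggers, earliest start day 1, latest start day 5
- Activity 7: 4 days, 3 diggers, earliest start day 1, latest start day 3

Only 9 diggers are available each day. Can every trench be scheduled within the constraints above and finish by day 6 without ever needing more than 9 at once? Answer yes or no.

yes

Schedule Activity 1@1, Activity 2@1, Activity 3@3, Activity 4@2, Activity 5@1, Activity 6@5, Activity 7@3: d1:9  d2:9  d3:8  d4:8  d5:8  d6:8 — peak 9 ≤ 9.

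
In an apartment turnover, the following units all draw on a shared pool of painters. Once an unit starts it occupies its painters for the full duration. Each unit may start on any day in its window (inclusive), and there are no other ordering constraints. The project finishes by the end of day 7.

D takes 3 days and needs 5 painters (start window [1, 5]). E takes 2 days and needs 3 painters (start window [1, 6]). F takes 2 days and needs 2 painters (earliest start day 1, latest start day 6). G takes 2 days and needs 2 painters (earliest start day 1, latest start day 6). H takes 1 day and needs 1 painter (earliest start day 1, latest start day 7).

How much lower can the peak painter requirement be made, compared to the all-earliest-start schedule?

8

Early-start peak: d1:13  d2:12  d3:5  d4:0  d5:0  d6:0  d7:0 ⇒ 13.
Leveled (D@1, E@4, F@4, G@6, H@6): d1:5  d2:5  d3:5  d4:5  d5:5  d6:3  d7:2 ⇒ 5.
Reduction 13 − 5 = 8.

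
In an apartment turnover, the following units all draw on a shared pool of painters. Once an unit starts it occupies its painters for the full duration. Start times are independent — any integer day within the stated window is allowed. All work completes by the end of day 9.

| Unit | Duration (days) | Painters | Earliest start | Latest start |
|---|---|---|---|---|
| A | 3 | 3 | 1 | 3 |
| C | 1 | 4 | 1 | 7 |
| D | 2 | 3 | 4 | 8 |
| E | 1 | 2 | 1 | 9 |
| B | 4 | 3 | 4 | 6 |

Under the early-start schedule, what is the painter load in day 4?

At early start, day 4 has: D, B.
Demand: 3 + 3 = 6.

6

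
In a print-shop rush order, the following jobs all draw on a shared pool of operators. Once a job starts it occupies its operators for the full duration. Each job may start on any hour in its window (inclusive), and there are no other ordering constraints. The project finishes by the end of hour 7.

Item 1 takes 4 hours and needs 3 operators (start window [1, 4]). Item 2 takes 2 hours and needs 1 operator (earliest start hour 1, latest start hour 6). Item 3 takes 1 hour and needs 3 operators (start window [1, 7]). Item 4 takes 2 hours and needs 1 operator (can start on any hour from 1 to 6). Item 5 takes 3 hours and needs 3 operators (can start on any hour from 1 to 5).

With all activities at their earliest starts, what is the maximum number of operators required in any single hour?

Early-start schedule: Item 1@1, Item 2@1, Item 3@1, Item 4@1, Item 5@1.
Load per hour: hour 1: 11, hour 2: 8, hour 3: 6, hour 4: 3, hour 5: 0, hour 6: 0, hour 7: 0.
Peak is 11.

11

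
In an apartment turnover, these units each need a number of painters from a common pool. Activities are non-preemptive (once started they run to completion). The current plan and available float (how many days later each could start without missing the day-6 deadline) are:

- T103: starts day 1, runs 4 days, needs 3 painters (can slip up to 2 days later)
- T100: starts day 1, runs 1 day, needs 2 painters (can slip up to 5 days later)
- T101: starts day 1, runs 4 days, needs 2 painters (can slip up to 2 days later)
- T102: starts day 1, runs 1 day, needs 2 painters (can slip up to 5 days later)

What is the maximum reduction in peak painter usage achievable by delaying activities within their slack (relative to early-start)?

4

Early-start peak: d1:9  d2:5  d3:5  d4:5  d5:0  d6:0 ⇒ 9.
Leveled (T103@1, T100@1, T101@2, T102@5): d1:5  d2:5  d3:5  d4:5  d5:4  d6:0 ⇒ 5.
Reduction 9 − 5 = 4.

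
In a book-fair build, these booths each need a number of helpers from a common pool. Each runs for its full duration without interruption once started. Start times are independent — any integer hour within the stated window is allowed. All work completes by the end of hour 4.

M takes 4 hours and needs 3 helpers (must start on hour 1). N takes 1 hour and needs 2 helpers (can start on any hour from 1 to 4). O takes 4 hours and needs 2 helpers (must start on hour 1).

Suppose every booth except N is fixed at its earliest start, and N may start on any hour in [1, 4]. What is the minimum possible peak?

N@1: h1:7  h2:5  h3:5  h4:5 → peak 7
N@2: h1:5  h2:7  h3:5  h4:5 → peak 7
N@3: h1:5  h2:5  h3:7  h4:5 → peak 7
N@4: h1:5  h2:5  h3:5  h4:7 → peak 7
Best is N@1, peak 7.

7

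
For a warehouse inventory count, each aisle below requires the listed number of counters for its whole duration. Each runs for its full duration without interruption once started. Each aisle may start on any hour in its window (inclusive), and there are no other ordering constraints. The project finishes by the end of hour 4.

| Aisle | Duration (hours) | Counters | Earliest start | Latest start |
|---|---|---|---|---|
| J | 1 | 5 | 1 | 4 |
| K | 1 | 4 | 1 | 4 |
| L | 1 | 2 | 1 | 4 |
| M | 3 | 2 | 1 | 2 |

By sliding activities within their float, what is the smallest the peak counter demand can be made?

Early-start (J@1, K@1, L@1, M@1) gives peak 13: h1:13  h2:2  h3:2  h4:0.
Shift K→2, L→3, M→2.
Schedule J@1, K@2, L@3, M@2: h1:5  h2:6  h3:4  h4:2 — peak 6.

6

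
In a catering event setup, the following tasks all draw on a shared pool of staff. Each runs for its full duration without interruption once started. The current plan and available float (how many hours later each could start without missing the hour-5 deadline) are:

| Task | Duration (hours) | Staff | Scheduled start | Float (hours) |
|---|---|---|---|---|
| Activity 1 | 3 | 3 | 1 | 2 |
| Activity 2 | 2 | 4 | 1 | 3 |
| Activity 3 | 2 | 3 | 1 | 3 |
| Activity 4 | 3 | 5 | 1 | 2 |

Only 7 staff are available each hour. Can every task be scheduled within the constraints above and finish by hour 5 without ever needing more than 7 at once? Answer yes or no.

Total staffer-hours = 38; over 5 hours the average is 38/5 > 7, so some hour must exceed 7.

no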